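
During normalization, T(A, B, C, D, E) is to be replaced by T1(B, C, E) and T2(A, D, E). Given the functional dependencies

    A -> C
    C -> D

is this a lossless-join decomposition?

No

Common attributes: T1 ∩ T2 = {E}.
No dependency enlarges {E}, so (E)⁺ = {E}.
The closure contains neither all of T1 = {B, C, E} nor all of T2 = {A, D, E}, so the common attributes are not a superkey of either fragment. The join is lossy.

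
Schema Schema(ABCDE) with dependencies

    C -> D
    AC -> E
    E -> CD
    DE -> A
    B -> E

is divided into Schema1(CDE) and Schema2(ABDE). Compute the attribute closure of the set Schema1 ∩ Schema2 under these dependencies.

ACDE

Schema1 ∩ Schema2 = {DE}.
E → CD applies, adding C
DE → A applies, adding A
Closure: {ACDE}.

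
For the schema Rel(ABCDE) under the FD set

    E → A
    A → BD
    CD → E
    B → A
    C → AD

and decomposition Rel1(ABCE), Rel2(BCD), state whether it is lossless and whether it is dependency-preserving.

Lossless test: (BC)⁺ = {ABCDE}, which contains all of one fragment — lossless.
Dependency preservation: A → BD; CD → E; C → AD are not contained in any single fragment, but the restricted closure of each left-hand side across the fragments still reaches the right-hand side; the remaining FDs each lie inside some fragment. All dependencies are preserved.

lossless and dependency-preserving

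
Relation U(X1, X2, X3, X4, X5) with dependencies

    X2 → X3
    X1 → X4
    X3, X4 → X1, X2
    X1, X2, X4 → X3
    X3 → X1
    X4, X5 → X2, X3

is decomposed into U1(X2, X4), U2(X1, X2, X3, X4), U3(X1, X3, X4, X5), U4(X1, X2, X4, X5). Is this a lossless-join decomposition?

Chase test. Columns are X1, X2, X3, X4, X5; row i has aⱼ where attribute j ∈ Ui, else bᵢⱼ.
Initial tableau (one row per fragment):
  row 1: b11 a2 b13 a4 b15
  row 2: a1 a2 a3 a4 b25
  row 3: a1 b32 a3 a4 a5
  row 4: a1 a2 b43 a4 a5
Rows 1 and 2 agree on X2; apply X2→X3 and equate their X3 entries.
Rows 1 and 4 agree on X2; apply X2→X3 and equate their X3 entries.
Rows 1 and 2 agree on X3, X4; apply X3, X4→X1, X2 and equate their X1, X2 entries.
Rows 1 and 3 agree on X3, X4; apply X3, X4→X1, X2 and equate their X1, X2 entries.
Row 3 is now all distinguished symbols — the join is lossless.

Yes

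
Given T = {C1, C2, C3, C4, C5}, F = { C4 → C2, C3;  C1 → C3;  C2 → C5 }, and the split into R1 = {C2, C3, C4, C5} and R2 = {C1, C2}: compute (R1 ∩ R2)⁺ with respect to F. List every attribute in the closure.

R1 ∩ R2 = {C2}.
C2 → C5 applies, adding C5
Closure: {C2, C5}.

C2, C5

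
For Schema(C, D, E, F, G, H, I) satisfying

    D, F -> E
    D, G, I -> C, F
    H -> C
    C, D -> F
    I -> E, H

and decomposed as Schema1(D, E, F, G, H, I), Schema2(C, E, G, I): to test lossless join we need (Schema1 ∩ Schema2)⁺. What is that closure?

C, E, G, H, I

Schema1 ∩ Schema2 = {E, G, I}.
I → E, H applies, adding H
H → C applies, adding C
Closure: {C, E, G, H, I}.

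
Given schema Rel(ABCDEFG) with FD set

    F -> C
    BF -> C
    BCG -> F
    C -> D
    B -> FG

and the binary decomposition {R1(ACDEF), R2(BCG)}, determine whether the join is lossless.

Common attributes: R1 ∩ R2 = {C}.
Closure of {C}: C → D applies, adding D. So (C)⁺ = {CD}.
The closure contains neither all of R1 = {ACDEF} nor all of R2 = {BCG}, so the common attributes are not a superkey of either fragment. The join is lossy.

No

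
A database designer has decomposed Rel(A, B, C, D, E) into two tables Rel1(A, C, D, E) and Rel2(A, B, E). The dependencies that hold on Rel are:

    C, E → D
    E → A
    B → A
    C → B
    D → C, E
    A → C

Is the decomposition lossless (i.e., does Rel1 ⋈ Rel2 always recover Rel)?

Common attributes: Rel1 ∩ Rel2 = {A, E}.
Closure of {A, E}: A → C applies, adding C; C, E → D applies, adding D; C → B applies, adding B. So (A, E)⁺ = {A, B, C, D, E}.
This closure contains every attribute of Rel1, so Rel1 ∩ Rel2 → Rel1. The join is lossless.

Yes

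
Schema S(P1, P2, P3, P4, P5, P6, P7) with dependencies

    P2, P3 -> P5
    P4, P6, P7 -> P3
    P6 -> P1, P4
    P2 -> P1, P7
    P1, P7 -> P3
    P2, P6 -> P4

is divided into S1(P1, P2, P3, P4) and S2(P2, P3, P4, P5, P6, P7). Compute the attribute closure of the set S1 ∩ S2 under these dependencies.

P1, P2, P3, P4, P5, P7

S1 ∩ S2 = {P2, P3, P4}.
P2, P3 → P5 applies, adding P5
P2 → P1, P7 applies, adding P1, P7
Closure: {P1, P2, P3, P4, P5, P7}.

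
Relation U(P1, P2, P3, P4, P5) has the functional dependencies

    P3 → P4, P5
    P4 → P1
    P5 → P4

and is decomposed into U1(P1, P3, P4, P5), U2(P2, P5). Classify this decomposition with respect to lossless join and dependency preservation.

Lossless test: (P5)⁺ = {P1, P4, P5}, which is a superkey of neither fragment — lossy.
Dependency preservation: every FD's attributes lie within a single fragment, so each can be enforced locally — preserved.

lossy but dependency-preserving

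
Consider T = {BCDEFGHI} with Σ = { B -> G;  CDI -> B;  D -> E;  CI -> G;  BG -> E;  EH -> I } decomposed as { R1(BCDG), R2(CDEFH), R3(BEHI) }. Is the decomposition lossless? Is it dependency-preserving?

lossy and not dependency-preserving

Lossless test (chase): Rows 1 and 3 agree on B; apply B→G and equate their G entries. Rows 1 and 2 agree on D; apply D→E and equate their E entries. Rows 2 and 3 agree on EH; apply EH→I and equate their I entries. No row becomes fully distinguished — the join is lossy.
Dependency preservation: the restricted closure of {CDI} across the fragments never reaches {B}, so CDI → B cannot be enforced without a join — not preserved.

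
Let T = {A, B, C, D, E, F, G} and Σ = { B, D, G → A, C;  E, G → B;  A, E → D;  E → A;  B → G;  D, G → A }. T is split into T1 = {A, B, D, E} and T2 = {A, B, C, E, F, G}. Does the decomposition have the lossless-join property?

Common attributes: T1 ∩ T2 = {A, B, E}.
Closure of {A, B, E}: A, E → D applies, adding D; B → G applies, adding G; B, D, G → A, C applies, adding C. So (A, B, E)⁺ = {A, B, C, D, E, G}.
This closure contains every attribute of T1, so T1 ∩ T2 → T1. The join is lossless.

Yes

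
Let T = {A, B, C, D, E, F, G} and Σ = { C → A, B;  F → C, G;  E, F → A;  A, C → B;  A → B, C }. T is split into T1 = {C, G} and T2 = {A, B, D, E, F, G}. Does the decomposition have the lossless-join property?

No

Common attributes: T1 ∩ T2 = {G}.
No dependency enlarges {G}, so (G)⁺ = {G}.
The closure contains neither all of T1 = {C, G} nor all of T2 = {A, B, D, E, F, G}, so the common attributes are not a superkey of either fragment. The join is lossy.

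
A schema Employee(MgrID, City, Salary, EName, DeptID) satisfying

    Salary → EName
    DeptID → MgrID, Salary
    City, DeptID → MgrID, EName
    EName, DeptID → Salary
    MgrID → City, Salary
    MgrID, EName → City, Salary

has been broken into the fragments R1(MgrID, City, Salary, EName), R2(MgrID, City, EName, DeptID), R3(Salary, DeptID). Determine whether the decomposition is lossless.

Chase test. Columns are MgrID, City, Salary, EName, DeptID; row i has aⱼ where attribute j ∈ Ri, else bᵢⱼ.
Initial tableau (one row per fragment):
  row 1: a1 a2 a3 a4 b15
  row 2: a1 a2 b23 a4 a5
  row 3: b31 b32 a3 b34 a5
Rows 1 and 3 agree on Salary; apply Salary→EName and equate their EName entries.
Rows 2 and 3 agree on DeptID; apply DeptID→MgrID, Salary and equate their MgrID, Salary entries.
Rows 1 and 3 agree on MgrID; apply MgrID→City, Salary and equate their City, Salary entries.
Row 2 is now all distinguished symbols — the join is lossless.

Yes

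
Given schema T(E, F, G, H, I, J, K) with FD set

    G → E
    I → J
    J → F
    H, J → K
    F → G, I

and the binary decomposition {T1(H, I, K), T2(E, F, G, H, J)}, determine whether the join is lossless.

Common attributes: T1 ∩ T2 = {H}.
No dependency enlarges {H}, so (H)⁺ = {H}.
The closure contains neither all of T1 = {H, I, K} nor all of T2 = {E, F, G, H, J}, so the common attributes are not a superkey of either fragment. The join is lossy.

No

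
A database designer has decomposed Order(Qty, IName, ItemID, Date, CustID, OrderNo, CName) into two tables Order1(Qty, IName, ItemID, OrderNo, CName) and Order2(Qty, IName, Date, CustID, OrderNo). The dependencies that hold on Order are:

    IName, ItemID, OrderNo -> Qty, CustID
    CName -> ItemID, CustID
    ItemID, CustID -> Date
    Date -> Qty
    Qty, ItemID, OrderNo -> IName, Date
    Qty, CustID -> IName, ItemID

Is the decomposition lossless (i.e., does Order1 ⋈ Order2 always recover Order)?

Common attributes: Order1 ∩ Order2 = {Qty, IName, OrderNo}.
No dependency enlarges {Qty, IName, OrderNo}, so (Qty, IName, OrderNo)⁺ = {Qty, IName, OrderNo}.
The closure contains neither all of Order1 = {Qty, IName, ItemID, OrderNo, CName} nor all of Order2 = {Qty, IName, Date, CustID, OrderNo}, so the common attributes are not a superkey of either fragment. The join is lossy.

No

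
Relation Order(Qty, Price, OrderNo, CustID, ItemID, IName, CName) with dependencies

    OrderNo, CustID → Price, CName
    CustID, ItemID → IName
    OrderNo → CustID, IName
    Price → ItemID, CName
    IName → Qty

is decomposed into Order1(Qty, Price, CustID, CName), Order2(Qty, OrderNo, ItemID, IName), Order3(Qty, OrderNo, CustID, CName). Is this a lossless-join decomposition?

Chase test. Columns are Qty, Price, OrderNo, CustID, ItemID, IName, CName; row i has aⱼ where attribute j ∈ Orderi, else bᵢⱼ.
Initial tableau (one row per fragment):
  row 1: a1 a2 b13 a4 b15 b16 a7
  row 2: a1 b22 a3 b24 a5 a6 b27
  row 3: a1 b32 a3 a4 b35 b36 a7
Rows 2 and 3 agree on OrderNo; apply OrderNo→CustID, IName and equate their CustID, IName entries.
Rows 2 and 3 agree on OrderNo, CustID; apply OrderNo, CustID→Price, CName and equate their Price, CName entries.
Rows 2 and 3 agree on Price; apply Price→ItemID, CName and equate their ItemID, CName entries.
No row becomes fully distinguished — the join is lossy.

No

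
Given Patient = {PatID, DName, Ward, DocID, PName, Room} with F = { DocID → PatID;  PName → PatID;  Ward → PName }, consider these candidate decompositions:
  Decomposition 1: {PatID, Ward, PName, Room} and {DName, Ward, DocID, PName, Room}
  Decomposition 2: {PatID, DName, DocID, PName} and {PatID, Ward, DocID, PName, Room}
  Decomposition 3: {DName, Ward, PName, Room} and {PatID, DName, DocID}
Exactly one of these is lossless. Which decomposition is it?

Decomposition 1

Decomposition 1: common = {Ward, PName, Room}, closure = {PatID, Ward, PName, Room} → lossless.
Decomposition 2: common = {PatID, DocID, PName}, closure = {PatID, DocID, PName} → lossy.
Decomposition 3: common = {DName}, closure = {DName} → lossy.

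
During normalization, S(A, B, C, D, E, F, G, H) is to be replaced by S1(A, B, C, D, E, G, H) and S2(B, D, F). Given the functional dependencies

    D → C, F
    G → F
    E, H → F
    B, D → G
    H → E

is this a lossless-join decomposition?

Common attributes: S1 ∩ S2 = {B, D}.
Closure of {B, D}: D → C, F applies, adding C, F; B, D → G applies, adding G. So (B, D)⁺ = {B, C, D, F, G}.
This closure contains every attribute of S2, so S1 ∩ S2 → S2. The join is lossless.

Yes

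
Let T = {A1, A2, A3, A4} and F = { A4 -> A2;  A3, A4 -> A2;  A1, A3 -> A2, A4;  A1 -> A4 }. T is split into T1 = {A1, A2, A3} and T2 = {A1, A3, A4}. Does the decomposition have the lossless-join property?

Yes

Common attributes: T1 ∩ T2 = {A1, A3}.
Closure of {A1, A3}: A1, A3 → A2, A4 applies, adding A2, A4. So (A1, A3)⁺ = {A1, A2, A3, A4}.
This closure contains every attribute of T1, so T1 ∩ T2 → T1. The join is lossless.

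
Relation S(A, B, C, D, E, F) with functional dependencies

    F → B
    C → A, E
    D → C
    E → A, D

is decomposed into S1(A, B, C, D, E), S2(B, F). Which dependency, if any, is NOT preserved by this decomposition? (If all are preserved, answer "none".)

F → B lies within S2.
C → A, E lies within S1.
D → C lies within S1.
E → A, D lies within S1.
Every dependency is enforceable on the fragments, so the decomposition is dependency-preserving.

none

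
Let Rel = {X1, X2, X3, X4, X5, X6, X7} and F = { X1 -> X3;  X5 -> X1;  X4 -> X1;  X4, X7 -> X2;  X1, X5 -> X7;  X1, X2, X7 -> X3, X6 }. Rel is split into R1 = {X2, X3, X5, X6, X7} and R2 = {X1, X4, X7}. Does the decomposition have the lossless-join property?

No

Common attributes: R1 ∩ R2 = {X7}.
No dependency enlarges {X7}, so (X7)⁺ = {X7}.
The closure contains neither all of R1 = {X2, X3, X5, X6, X7} nor all of R2 = {X1, X4, X7}, so the common attributes are not a superkey of either fragment. The join is lossy.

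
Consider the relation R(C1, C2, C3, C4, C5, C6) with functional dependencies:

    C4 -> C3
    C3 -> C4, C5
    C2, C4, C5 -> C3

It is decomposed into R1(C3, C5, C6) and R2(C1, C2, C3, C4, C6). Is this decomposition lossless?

Yes

Common attributes: R1 ∩ R2 = {C3, C6}.
Closure of {C3, C6}: C3 → C4, C5 applies, adding C4, C5. So (C3, C6)⁺ = {C3, C4, C5, C6}.
This closure contains every attribute of R1, so R1 ∩ R2 → R1. The join is lossless.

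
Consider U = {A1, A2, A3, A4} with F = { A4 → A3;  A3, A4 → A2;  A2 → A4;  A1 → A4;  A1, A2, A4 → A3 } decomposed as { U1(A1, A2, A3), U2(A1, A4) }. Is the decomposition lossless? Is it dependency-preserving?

lossless but not dependency-preserving

Lossless test: (A1)⁺ = {A1, A2, A3, A4}, which contains all of one fragment — lossless.
Dependency preservation: the restricted closure of {A4} across the fragments never reaches {A3}, so A4 → A3 cannot be enforced without a join — not preserved.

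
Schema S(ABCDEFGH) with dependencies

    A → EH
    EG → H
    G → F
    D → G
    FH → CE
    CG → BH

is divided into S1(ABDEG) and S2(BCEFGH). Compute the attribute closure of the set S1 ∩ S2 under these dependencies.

BCEFGH

S1 ∩ S2 = {BEG}.
EG → H applies, adding H
G → F applies, adding F
FH → CE applies, adding C
Closure: {BCEFGH}.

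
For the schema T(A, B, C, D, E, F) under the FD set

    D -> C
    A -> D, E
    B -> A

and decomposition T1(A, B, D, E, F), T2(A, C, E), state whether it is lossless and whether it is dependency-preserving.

lossless but not dependency-preserving

Lossless test: (A, E)⁺ = {A, C, D, E}, which contains all of one fragment — lossless.
Dependency preservation: the restricted closure of {D} across the fragments never reaches {C}, so D → C cannot be enforced without a join — not preserved.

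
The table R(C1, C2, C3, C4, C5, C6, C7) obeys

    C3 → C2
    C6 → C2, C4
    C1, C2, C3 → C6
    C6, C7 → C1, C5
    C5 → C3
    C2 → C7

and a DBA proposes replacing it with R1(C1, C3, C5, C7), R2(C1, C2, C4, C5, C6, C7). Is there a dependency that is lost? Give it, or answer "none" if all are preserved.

C3 → C2

Check C3 → C2: no single fragment contains all of {C2, C3}, and the restricted closure of {C3} across the fragments never reaches {C2}.
C6 → C2, C4 is preserved.
C1, C2, C3 → C6 is preserved.
C6, C7 → C1, C5 is preserved.
C5 → C3 is preserved.
C2 → C7 is preserved.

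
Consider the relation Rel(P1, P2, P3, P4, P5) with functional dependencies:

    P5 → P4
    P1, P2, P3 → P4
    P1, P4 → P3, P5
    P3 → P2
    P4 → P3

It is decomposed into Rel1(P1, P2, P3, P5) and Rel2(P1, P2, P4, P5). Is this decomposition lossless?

Yes

Common attributes: Rel1 ∩ Rel2 = {P1, P2, P5}.
Closure of {P1, P2, P5}: P5 → P4 applies, adding P4; P1, P4 → P3, P5 applies, adding P3. So (P1, P2, P5)⁺ = {P1, P2, P3, P4, P5}.
This closure contains every attribute of Rel1, so Rel1 ∩ Rel2 → Rel1. The join is lossless.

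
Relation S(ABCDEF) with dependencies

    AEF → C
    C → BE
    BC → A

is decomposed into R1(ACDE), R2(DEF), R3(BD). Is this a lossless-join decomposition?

No

Chase test. Columns are ABCDEF; row i has aⱼ where attribute j ∈ Ri, else bᵢⱼ.
Initial tableau (one row per fragment):
  row 1: a1 b12 a3 a4 a5 b16
  row 2: b21 b22 b23 a4 a5 a6
  row 3: b31 a2 b33 a4 b35 b36
No row becomes fully distinguished — the join is lossy.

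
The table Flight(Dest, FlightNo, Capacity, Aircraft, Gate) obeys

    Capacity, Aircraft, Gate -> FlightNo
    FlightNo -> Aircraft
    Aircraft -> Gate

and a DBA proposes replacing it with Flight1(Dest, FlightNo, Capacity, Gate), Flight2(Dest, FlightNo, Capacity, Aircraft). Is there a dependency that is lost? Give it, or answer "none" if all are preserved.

Aircraft -> Gate

Check Aircraft → Gate: no single fragment contains all of {Aircraft, Gate}, and the restricted closure of {Aircraft} across the fragments never reaches {Gate}.
Capacity, Aircraft, Gate → FlightNo is preserved.
FlightNo → Aircraft is preserved.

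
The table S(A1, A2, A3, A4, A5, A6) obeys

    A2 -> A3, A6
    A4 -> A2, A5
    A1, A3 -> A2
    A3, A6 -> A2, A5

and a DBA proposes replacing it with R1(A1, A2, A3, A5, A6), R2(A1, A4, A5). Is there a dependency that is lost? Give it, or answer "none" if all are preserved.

Check A4 → A2, A5: no single fragment contains all of {A2, A4, A5}, and the restricted closure of {A4} across the fragments never reaches {A2, A5}.
A2 → A3, A6 is preserved.
A1, A3 → A2 is preserved.
A3, A6 → A2, A5 is preserved.

A4 -> A2, A5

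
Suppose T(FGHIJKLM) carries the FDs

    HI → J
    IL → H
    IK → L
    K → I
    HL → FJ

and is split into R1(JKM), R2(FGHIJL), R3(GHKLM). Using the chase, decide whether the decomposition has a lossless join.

Chase test. Columns are FGHIJKLM; row i has aⱼ where attribute j ∈ Ri, else bᵢⱼ.
Initial tableau (one row per fragment):
  row 1: b11 b12 b13 b14 a5 a6 b17 a8
  row 2: a1 a2 a3 a4 a5 b26 a7 b28
  row 3: b31 a2 a3 b34 b35 a6 a7 a8
Rows 1 and 3 agree on K; apply K→I and equate their I entries.
Rows 2 and 3 agree on HL; apply HL→FJ and equate their FJ entries.
Rows 1 and 3 agree on IK; apply IK→L and equate their L entries.
Rows 1 and 3 agree on IL; apply IL→H and equate their H entries.
Rows 1 and 2 agree on HL; apply HL→FJ and equate their FJ entries.
No row becomes fully distinguished — the join is lossy.

No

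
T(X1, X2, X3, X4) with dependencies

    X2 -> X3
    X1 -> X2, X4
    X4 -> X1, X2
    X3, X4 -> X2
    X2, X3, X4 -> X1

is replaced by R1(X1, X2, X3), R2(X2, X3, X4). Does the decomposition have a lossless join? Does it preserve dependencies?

Lossless test: (X2, X3)⁺ = {X2, X3}, which is a superkey of neither fragment — lossy.
Dependency preservation: the restricted closure of {X1} across the fragments never reaches {X2, X4}, so X1 → X2, X4 cannot be enforced without a join — not preserved.

lossy and not dependency-preserving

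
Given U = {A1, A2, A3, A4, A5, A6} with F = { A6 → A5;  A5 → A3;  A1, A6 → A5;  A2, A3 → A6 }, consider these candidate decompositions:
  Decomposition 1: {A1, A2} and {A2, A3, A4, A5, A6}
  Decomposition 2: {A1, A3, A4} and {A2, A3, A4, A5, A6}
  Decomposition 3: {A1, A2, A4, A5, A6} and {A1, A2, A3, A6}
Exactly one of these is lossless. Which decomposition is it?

Decomposition 1: common = {A2}, closure = {A2} → lossy.
Decomposition 2: common = {A3, A4}, closure = {A3, A4} → lossy.
Decomposition 3: common = {A1, A2, A6}, closure = {A1, A2, A3, A5, A6} → lossless.

Decomposition 3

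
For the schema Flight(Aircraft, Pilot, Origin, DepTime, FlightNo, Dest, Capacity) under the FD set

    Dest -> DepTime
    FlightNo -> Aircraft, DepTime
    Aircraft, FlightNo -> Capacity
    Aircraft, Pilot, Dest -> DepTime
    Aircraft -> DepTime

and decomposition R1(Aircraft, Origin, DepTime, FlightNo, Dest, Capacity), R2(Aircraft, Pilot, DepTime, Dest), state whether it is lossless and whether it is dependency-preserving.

Lossless test: (Aircraft, DepTime, Dest)⁺ = {Aircraft, DepTime, Dest}, which is a superkey of neither fragment — lossy.
Dependency preservation: every FD's attributes lie within a single fragment, so each can be enforced locally — preserved.

lossy but dependency-preserving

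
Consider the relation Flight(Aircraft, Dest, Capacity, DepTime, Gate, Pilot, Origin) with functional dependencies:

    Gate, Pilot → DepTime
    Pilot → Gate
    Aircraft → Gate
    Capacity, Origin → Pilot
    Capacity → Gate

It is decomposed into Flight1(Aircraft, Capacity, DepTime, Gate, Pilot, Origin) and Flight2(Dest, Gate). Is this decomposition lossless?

Common attributes: Flight1 ∩ Flight2 = {Gate}.
No dependency enlarges {Gate}, so (Gate)⁺ = {Gate}.
The closure contains neither all of Flight1 = {Aircraft, Capacity, DepTime, Gate, Pilot, Origin} nor all of Flight2 = {Dest, Gate}, so the common attributes are not a superkey of either fragment. The join is lossy.

No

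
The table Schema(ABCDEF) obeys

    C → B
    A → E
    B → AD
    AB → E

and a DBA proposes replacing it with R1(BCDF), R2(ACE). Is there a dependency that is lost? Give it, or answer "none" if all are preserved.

B → AD

Check B → AD: no single fragment contains all of {ABD}, and the restricted closure of {B} across the fragments never reaches {AD}.
C → B is preserved.
A → E is preserved.
AB → E is preserved.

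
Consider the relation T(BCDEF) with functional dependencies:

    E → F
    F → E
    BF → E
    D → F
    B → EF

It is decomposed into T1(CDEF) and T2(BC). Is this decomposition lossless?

Common attributes: T1 ∩ T2 = {C}.
No dependency enlarges {C}, so (C)⁺ = {C}.
The closure contains neither all of T1 = {CDEF} nor all of T2 = {BC}, so the common attributes are not a superkey of either fragment. The join is lossy.

No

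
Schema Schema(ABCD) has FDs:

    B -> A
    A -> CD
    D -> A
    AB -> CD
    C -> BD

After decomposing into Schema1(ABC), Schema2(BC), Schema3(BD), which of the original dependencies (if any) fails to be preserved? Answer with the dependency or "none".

none

B → A lies within Schema1.
A → CD: restricted closure across fragments reaches CD.
D → A: restricted closure across fragments reaches A.
AB → CD: restricted closure across fragments reaches CD.
C → BD: restricted closure across fragments reaches BD.
Every dependency is enforceable on the fragments, so the decomposition is dependency-preserving.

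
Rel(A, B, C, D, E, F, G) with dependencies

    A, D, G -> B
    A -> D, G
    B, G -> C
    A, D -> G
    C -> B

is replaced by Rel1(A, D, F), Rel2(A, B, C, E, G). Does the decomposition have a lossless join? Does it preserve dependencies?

lossy but dependency-preserving

Lossless test: (A)⁺ = {A, B, C, D, G}, which is a superkey of neither fragment — lossy.
Dependency preservation: A, D, G → B; A → D, G; A, D → G are not contained in any single fragment, but the restricted closure of each left-hand side across the fragments still reaches the right-hand side; the remaining FDs each lie inside some fragment. All dependencies are preserved.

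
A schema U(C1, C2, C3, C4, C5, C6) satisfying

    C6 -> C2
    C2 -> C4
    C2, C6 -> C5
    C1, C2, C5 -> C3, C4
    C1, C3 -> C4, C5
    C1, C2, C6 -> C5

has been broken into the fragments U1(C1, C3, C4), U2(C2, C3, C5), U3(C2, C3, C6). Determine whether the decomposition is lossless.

No

Chase test. Columns are C1, C2, C3, C4, C5, C6; row i has aⱼ where attribute j ∈ Ui, else bᵢⱼ.
Initial tableau (one row per fragment):
  row 1: a1 b12 a3 a4 b15 b16
  row 2: b21 a2 a3 b24 a5 b26
  row 3: b31 a2 a3 b34 b35 a6
Rows 2 and 3 agree on C2; apply C2→C4 and equate their C4 entries.
No row becomes fully distinguished — the join is lossy.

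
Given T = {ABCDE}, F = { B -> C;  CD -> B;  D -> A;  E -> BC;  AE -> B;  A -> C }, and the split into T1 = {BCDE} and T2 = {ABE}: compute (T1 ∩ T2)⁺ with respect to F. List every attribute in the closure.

T1 ∩ T2 = {BE}.
B → C applies, adding C
Closure: {BCE}.

BCE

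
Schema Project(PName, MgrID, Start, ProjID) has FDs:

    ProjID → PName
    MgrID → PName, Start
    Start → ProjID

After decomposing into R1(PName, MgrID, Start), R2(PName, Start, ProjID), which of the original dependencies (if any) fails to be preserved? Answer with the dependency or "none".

none

ProjID → PName lies within R2.
MgrID → PName, Start lies within R1.
Start → ProjID lies within R2.
Every dependency is enforceable on the fragments, so the decomposition is dependency-preserving.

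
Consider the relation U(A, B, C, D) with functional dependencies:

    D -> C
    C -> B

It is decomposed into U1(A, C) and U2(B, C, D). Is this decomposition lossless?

Common attributes: U1 ∩ U2 = {C}.
Closure of {C}: C → B applies, adding B. So (C)⁺ = {B, C}.
The closure contains neither all of U1 = {A, C} nor all of U2 = {B, C, D}, so the common attributes are not a superkey of either fragment. The join is lossy.

No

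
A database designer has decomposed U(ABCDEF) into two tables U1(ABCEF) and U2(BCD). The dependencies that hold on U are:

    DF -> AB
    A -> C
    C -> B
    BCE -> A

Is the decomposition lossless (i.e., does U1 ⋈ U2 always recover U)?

Common attributes: U1 ∩ U2 = {BC}.
No dependency enlarges {BC}, so (BC)⁺ = {BC}.
The closure contains neither all of U1 = {ABCEF} nor all of U2 = {BCD}, so the common attributes are not a superkey of either fragment. The join is lossy.

No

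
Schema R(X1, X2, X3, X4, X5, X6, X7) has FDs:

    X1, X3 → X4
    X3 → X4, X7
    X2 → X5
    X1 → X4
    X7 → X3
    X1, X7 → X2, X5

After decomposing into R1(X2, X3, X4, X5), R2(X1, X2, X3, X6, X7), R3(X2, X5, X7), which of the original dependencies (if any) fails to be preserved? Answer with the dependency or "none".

Check X1 → X4: no single fragment contains all of {X1, X4}, and the restricted closure of {X1} across the fragments never reaches {X4}.
X1, X3 → X4 is preserved.
X3 → X4, X7 is preserved.
X2 → X5 is preserved.
X7 → X3 is preserved.
X1, X7 → X2, X5 is preserved.

X1 → X4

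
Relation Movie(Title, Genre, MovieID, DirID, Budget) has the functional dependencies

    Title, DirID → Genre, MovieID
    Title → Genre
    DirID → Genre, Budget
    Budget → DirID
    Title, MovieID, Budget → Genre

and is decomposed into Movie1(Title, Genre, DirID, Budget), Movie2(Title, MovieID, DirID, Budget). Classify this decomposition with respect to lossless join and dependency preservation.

lossless and dependency-preserving

Lossless test: (Title, DirID, Budget)⁺ = {Title, Genre, MovieID, DirID, Budget}, which contains all of one fragment — lossless.
Dependency preservation: Title, DirID → Genre, MovieID; Title, MovieID, Budget → Genre are not contained in any single fragment, but the restricted closure of each left-hand side across the fragments still reaches the right-hand side; the remaining FDs each lie inside some fragment. All dependencies are preserved.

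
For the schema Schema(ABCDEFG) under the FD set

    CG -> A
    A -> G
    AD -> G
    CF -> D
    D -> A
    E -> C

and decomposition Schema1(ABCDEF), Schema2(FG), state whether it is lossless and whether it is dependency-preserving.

lossy and not dependency-preserving

Lossless test: (F)⁺ = {F}, which is a superkey of neither fragment — lossy.
Dependency preservation: the restricted closure of {CG} across the fragments never reaches {A}, so CG → A cannot be enforced without a join — not preserved.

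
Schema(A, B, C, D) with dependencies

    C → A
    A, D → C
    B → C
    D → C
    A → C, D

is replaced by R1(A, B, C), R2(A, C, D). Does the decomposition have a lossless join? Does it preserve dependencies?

Lossless test: (A, C)⁺ = {A, C, D}, which contains all of one fragment — lossless.
Dependency preservation: every FD's attributes lie within a single fragment, so each can be enforced locally — preserved.

lossless and dependency-preserving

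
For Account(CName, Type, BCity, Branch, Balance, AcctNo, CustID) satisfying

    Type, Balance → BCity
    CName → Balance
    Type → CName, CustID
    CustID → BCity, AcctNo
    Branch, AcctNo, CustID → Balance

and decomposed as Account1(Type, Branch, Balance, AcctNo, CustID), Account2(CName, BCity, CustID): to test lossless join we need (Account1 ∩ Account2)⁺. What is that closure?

BCity, AcctNo, CustID

Account1 ∩ Account2 = {CustID}.
CustID → BCity, AcctNo applies, adding BCity, AcctNo
Closure: {BCity, AcctNo, CustID}.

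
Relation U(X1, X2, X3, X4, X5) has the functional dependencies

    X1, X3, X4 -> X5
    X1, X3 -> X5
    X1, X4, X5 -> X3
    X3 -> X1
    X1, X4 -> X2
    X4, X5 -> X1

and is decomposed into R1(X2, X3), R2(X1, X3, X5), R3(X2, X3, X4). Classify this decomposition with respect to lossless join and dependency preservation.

lossless but not dependency-preserving

Lossless test (chase): Rows 1 and 2 agree on X3; apply X3→X1 and equate their X1 entries. Rows 1 and 3 agree on X3; apply X3→X1 and equate their X1 entries. Rows 1 and 2 agree on X1, X3; apply X1, X3→X5 and equate their X5 entries. Rows 1 and 3 agree on X1, X3; apply X1, X3→X5 and equate their X5 entries. Row 3 is now all distinguished symbols — the join is lossless.
Dependency preservation: the restricted closure of {X1, X4, X5} across the fragments never reaches {X3}, so X1, X4, X5 → X3 cannot be enforced without a join — not preserved.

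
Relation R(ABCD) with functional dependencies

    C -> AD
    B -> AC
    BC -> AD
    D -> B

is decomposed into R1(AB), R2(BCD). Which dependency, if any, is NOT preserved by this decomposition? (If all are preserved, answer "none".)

none

C → AD: restricted closure across fragments reaches AD.
B → AC: restricted closure across fragments reaches AC.
BC → AD: restricted closure across fragments reaches AD.
D → B lies within R2.
Every dependency is enforceable on the fragments, so the decomposition is dependency-preserving.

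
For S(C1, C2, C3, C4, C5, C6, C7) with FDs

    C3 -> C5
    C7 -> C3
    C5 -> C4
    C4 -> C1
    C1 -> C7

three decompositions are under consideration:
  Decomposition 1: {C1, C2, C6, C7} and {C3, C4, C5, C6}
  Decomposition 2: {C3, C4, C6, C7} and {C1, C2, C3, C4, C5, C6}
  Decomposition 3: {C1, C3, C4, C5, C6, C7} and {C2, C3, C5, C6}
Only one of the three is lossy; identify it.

Decomposition 1

Decomposition 1: common = {C6}, closure = {C6} → lossy.
Decomposition 2: common = {C3, C4, C6}, closure = {C1, C3, C4, C5, C6, C7} → lossless.
Decomposition 3: common = {C3, C5, C6}, closure = {C1, C3, C4, C5, C6, C7} → lossless.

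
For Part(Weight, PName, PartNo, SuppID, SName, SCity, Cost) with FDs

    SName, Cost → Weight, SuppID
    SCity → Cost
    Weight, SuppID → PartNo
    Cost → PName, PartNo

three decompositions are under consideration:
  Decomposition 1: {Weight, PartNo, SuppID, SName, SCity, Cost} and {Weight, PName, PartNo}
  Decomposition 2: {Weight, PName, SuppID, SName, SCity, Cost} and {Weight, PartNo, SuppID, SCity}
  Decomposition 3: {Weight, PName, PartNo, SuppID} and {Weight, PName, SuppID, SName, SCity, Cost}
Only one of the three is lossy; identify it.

Decomposition 1: common = {Weight, PartNo}, closure = {Weight, PartNo} → lossy.
Decomposition 2: common = {Weight, SuppID, SCity}, closure = {Weight, PName, PartNo, SuppID, SCity, Cost} → lossless.
Decomposition 3: common = {Weight, PName, SuppID}, closure = {Weight, PName, PartNo, SuppID} → lossless.

Decomposition 1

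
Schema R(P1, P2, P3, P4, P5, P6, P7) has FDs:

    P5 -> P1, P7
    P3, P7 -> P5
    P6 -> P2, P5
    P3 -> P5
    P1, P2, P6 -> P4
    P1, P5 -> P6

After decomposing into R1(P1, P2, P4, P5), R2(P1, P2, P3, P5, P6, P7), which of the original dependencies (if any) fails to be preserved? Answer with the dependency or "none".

none

P5 → P1, P7 lies within R2.
P3, P7 → P5 lies within R2.
P6 → P2, P5 lies within R2.
P3 → P5 lies within R2.
P1, P2, P6 → P4: restricted closure across fragments reaches P4.
P1, P5 → P6 lies within R2.
Every dependency is enforceable on the fragments, so the decomposition is dependency-preserving.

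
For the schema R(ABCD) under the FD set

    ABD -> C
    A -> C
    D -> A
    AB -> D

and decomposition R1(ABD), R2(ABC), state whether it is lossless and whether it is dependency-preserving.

Lossless test: (AB)⁺ = {ABCD}, which contains all of one fragment — lossless.
Dependency preservation: ABD → C is not contained in any single fragment, but the restricted closure of its left-hand side across the fragments still reaches the right-hand side; the remaining FDs each lie inside some fragment. All dependencies are preserved.

lossless and dependency-preserving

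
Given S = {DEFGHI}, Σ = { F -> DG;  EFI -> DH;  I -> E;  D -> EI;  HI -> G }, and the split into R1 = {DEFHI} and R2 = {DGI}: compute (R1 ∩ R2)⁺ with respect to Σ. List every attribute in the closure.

R1 ∩ R2 = {DI}.
I → E applies, adding E
Closure: {DEI}.

DEI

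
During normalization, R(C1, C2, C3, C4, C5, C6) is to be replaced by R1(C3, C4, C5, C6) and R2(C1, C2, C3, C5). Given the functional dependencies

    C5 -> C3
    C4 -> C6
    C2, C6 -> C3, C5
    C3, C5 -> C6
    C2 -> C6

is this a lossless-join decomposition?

No

Common attributes: R1 ∩ R2 = {C3, C5}.
Closure of {C3, C5}: C3, C5 → C6 applies, adding C6. So (C3, C5)⁺ = {C3, C5, C6}.
The closure contains neither all of R1 = {C3, C4, C5, C6} nor all of R2 = {C1, C2, C3, C5}, so the common attributes are not a superkey of either fragment. The join is lossy.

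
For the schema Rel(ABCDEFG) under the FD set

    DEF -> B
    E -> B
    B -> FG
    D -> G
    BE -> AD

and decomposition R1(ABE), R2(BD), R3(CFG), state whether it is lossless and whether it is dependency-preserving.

Lossless test (chase): Rows 1 and 2 agree on B; apply B→FG and equate their FG entries. No row becomes fully distinguished — the join is lossy.
Dependency preservation: the restricted closure of {B} across the fragments never reaches {FG}, so B → FG cannot be enforced without a join — not preserved.

lossy and not dependency-preserving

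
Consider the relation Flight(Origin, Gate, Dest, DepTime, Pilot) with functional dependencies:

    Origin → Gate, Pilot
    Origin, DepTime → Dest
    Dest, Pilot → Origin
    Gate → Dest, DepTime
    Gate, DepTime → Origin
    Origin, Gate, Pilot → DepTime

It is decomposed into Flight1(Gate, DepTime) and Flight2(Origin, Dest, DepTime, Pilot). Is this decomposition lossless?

No

Common attributes: Flight1 ∩ Flight2 = {DepTime}.
No dependency enlarges {DepTime}, so (DepTime)⁺ = {DepTime}.
The closure contains neither all of Flight1 = {Gate, DepTime} nor all of Flight2 = {Origin, Dest, DepTime, Pilot}, so the common attributes are not a superkey of either fragment. The join is lossy.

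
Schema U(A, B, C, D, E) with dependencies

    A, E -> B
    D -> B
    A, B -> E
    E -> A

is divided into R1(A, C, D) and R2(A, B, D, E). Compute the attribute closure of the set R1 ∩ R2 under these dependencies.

R1 ∩ R2 = {A, D}.
D → B applies, adding B
A, B → E applies, adding E
Closure: {A, B, D, E}.

A, B, D, E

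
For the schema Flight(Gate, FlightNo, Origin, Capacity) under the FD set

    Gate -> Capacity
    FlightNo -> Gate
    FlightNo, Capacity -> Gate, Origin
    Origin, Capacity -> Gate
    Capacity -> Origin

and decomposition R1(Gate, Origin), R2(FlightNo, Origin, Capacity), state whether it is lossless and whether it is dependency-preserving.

Lossless test: (Origin)⁺ = {Origin}, which is a superkey of neither fragment — lossy.
Dependency preservation: the restricted closure of {Gate} across the fragments never reaches {Capacity}, so Gate → Capacity cannot be enforced without a join — not preserved.

lossy and not dependency-preserving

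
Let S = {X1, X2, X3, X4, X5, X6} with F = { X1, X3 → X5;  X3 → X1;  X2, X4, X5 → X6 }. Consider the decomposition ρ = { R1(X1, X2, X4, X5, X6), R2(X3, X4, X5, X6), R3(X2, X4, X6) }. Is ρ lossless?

No

Chase test. Columns are X1, X2, X3, X4, X5, X6; row i has aⱼ where attribute j ∈ Ri, else bᵢⱼ.
Initial tableau (one row per fragment):
  row 1: a1 a2 b13 a4 a5 a6
  row 2: b21 b22 a3 a4 a5 a6
  row 3: b31 a2 b33 a4 b35 a6
No row becomes fully distinguished — the join is lossy.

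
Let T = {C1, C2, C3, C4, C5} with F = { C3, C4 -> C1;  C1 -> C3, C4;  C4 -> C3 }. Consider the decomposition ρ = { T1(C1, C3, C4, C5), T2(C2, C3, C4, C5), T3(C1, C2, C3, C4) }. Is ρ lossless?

Yes

Chase test. Columns are C1, C2, C3, C4, C5; row i has aⱼ where attribute j ∈ Ti, else bᵢⱼ.
Initial tableau (one row per fragment):
  row 1: a1 b12 a3 a4 a5
  row 2: b21 a2 a3 a4 a5
  row 3: a1 a2 a3 a4 b35
Rows 1 and 2 agree on C3, C4; apply C3, C4→C1 and equate their C1 entries.
Row 2 is now all distinguished symbols — the join is lossless.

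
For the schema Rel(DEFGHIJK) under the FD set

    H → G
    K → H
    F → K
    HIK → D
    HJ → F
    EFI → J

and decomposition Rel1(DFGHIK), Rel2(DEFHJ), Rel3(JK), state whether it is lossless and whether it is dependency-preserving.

Lossless test (chase): Rows 1 and 2 agree on H; apply H→G and equate their G entries. Rows 1 and 3 agree on K; apply K→H and equate their H entries. Rows 1 and 2 agree on F; apply F→K and equate their K entries. Rows 2 and 3 agree on HJ; apply HJ→F and equate their F entries. Rows 1 and 3 agree on H; apply H→G and equate their G entries. No row becomes fully distinguished — the join is lossy.
Dependency preservation: the restricted closure of {EFI} across the fragments never reaches {J}, so EFI → J cannot be enforced without a join — not preserved.

lossy and not dependency-preserving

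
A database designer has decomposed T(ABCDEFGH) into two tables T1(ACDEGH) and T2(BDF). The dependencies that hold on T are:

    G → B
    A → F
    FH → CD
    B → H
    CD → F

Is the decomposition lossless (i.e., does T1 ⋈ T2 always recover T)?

No

Common attributes: T1 ∩ T2 = {D}.
No dependency enlarges {D}, so (D)⁺ = {D}.
The closure contains neither all of T1 = {ACDEGH} nor all of T2 = {BDF}, so the common attributes are not a superkey of either fragment. The join is lossy.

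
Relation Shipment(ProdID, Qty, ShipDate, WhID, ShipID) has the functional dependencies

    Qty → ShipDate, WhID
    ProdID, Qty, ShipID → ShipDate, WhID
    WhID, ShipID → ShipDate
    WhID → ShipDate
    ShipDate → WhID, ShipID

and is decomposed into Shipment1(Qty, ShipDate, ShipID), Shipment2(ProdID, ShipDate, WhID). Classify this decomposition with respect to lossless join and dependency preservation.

lossy but dependency-preserving

Lossless test: (ShipDate)⁺ = {ShipDate, WhID, ShipID}, which is a superkey of neither fragment — lossy.
Dependency preservation: Qty → ShipDate, WhID; ProdID, Qty, ShipID → ShipDate, WhID; WhID, ShipID → ShipDate; ShipDate → WhID, ShipID are not contained in any single fragment, but the restricted closure of each left-hand side across the fragments still reaches the right-hand side; the remaining FDs each lie inside some fragment. All dependencies are preserved.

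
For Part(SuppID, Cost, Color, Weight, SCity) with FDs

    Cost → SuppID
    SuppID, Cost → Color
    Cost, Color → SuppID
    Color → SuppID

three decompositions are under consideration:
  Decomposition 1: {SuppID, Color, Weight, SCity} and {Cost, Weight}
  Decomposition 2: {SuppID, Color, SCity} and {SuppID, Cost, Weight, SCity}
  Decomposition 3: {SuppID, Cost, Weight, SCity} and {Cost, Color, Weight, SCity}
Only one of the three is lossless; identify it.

Decomposition 1: common = {Weight}, closure = {Weight} → lossy.
Decomposition 2: common = {SuppID, SCity}, closure = {SuppID, SCity} → lossy.
Decomposition 3: common = {Cost, Weight, SCity}, closure = {SuppID, Cost, Color, Weight, SCity} → lossless.

Decomposition 3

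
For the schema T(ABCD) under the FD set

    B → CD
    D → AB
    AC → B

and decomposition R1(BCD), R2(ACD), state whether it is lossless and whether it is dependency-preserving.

lossless and dependency-preserving

Lossless test: (CD)⁺ = {ABCD}, which contains all of one fragment — lossless.
Dependency preservation: D → AB; AC → B are not contained in any single fragment, but the restricted closure of each left-hand side across the fragments still reaches the right-hand side; the remaining FDs each lie inside some fragment. All dependencies are preserved.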